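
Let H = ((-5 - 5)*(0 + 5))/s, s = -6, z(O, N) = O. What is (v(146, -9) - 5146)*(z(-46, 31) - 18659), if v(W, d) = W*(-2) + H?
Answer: 101561915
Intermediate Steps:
H = 25/3 (H = ((-5 - 5)*(0 + 5))/(-6) = -10*5*(-⅙) = -50*(-⅙) = 25/3 ≈ 8.3333)
v(W, d) = 25/3 - 2*W (v(W, d) = W*(-2) + 25/3 = -2*W + 25/3 = 25/3 - 2*W)
(v(146, -9) - 5146)*(z(-46, 31) - 18659) = ((25/3 - 2*146) - 5146)*(-46 - 18659) = ((25/3 - 292) - 5146)*(-18705) = (-851/3 - 5146)*(-18705) = -16289/3*(-18705) = 101561915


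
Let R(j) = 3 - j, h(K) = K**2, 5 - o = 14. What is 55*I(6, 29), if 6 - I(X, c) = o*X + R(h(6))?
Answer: 5115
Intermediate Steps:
o = -9 (o = 5 - 1*14 = 5 - 14 = -9)
I(X, c) = 39 + 9*X (I(X, c) = 6 - (-9*X + (3 - 1*6**2)) = 6 - (-9*X + (3 - 1*36)) = 6 - (-9*X + (3 - 36)) = 6 - (-9*X - 33) = 6 - (-33 - 9*X) = 6 + (33 + 9*X) = 39 + 9*X)
55*I(6, 29) = 55*(39 + 9*6) = 55*(39 + 54) = 55*93 = 5115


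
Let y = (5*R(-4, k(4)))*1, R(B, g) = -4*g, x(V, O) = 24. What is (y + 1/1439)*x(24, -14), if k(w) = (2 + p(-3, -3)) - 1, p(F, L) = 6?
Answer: -4835016/1439 ≈ -3360.0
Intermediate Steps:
k(w) = 7 (k(w) = (2 + 6) - 1 = 8 - 1 = 7)
y = -140 (y = (5*(-4*7))*1 = (5*(-28))*1 = -140*1 = -140)
(y + 1/1439)*x(24, -14) = (-140 + 1/1439)*24 = -201459/1439*24 = -4835016/1439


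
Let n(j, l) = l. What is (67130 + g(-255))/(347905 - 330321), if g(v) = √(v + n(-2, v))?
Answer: 4795/1256 + I*√510/17584 ≈ 3.8177 + 0.0012843*I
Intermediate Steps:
g(v) = √2*√v (g(v) = √(v + v) = √(2*v) = √2*√v)
(67130 + g(-255))/(347905 - 330321) = (67130 + √2*√(-255))/(347905 - 330321) = (67130 + √2*(I*√255))/17584 = (67130 + I*√510)*(1/17584) = 4795/1256 + I*√510/17584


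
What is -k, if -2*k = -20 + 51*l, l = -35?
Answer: -1805/2 ≈ -902.50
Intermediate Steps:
k = 1805/2 (k = -(-20 + 51*(-35))/2 = -(-20 - 1785)/2 = -½*(-1805) = 1805/2 ≈ 902.50)
-k = -1*1805/2 = -1805/2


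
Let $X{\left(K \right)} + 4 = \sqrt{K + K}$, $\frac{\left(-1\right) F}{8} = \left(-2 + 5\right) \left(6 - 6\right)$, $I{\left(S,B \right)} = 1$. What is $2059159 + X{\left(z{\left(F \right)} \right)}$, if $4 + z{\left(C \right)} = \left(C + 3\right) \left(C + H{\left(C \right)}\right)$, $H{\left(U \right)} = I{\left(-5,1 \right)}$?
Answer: $2059155 + i \sqrt{2} \approx 2.0592 \cdot 10^{6} + 1.4142 i$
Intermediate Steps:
$H{\left(U \right)} = 1$
$F = 0$ ($F = - 8 \left(-2 + 5\right) \left(6 - 6\right) = - 8 \cdot 3 \left(6 - 6\right) = - 8 \cdot 3 \cdot 0 = \left(-8\right) 0 = 0$)
$z{\left(C \right)} = -4 + \left(1 + C\right) \left(3 + C\right)$ ($z{\left(C \right)} = -4 + \left(C + 3\right) \left(C + 1\right) = -4 + \left(3 + C\right) \left(1 + C\right) = -4 + \left(1 + C\right) \left(3 + C\right)$)
$X{\left(K \right)} = -4 + \sqrt{2} \sqrt{K}$ ($X{\left(K \right)} = -4 + \sqrt{K + K} = -4 + \sqrt{2 K} = -4 + \sqrt{2} \sqrt{K}$)
$2059159 + X{\left(z{\left(F \right)} \right)} = 2059159 - \left(4 - \sqrt{2} \sqrt{-1 + 0^{2} + 4 \cdot 0}\right) = 2059159 - \left(4 - \sqrt{2} \sqrt{-1 + 0 + 0}\right) = 2059159 - \left(4 - \sqrt{2} \sqrt{-1}\right) = 2059159 - \left(4 - \sqrt{2} i\right) = 2059159 - \left(4 - i \sqrt{2}\right) = 2059155 + i \sqrt{2}$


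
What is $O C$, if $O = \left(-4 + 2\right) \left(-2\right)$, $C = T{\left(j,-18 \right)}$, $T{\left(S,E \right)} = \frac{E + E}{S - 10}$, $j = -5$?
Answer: $\frac{48}{5} \approx 9.6$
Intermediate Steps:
$T{\left(S,E \right)} = \frac{2 E}{-10 + S}$ ($T{\left(S,E \right)} = \frac{2 E}{S - 10} = \frac{2 E}{-10 + S}$)
$C = \frac{12}{5}$ ($C = 2 \left(-18\right) \frac{1}{-10 - 5} = 2 \left(-18\right) \frac{1}{-15} = 2 \left(-18\right) \left(- \frac{1}{15}\right) = \frac{12}{5} \approx 2.4$)
$O = 4$ ($O = \left(-2\right) \left(-2\right) = 4$)
$O C = 4 \cdot \frac{12}{5} = \frac{48}{5}$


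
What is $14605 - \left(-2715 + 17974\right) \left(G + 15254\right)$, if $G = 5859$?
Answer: $-322148662$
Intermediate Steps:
$14605 - \left(-2715 + 17974\right) \left(G + 15254\right) = 14605 - \left(-2715 + 17974\right) \left(5859 + 15254\right) = 14605 - 15259 \cdot 21113 = 14605 - 322163267 = -322148662$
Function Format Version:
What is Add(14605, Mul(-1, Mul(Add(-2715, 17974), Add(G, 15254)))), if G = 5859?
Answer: -322148662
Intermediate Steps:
Add(14605, Mul(-1, Mul(Add(-2715, 17974), Add(G, 15254)))) = Add(14605, Mul(-1, Mul(Add(-2715, 17974), Add(5859, 15254)))) = Add(14605, Mul(-1, Mul(15259, 21113))) = Add(14605, Mul(-1, 322163267)) = Add(14605, -322163267) = -322148662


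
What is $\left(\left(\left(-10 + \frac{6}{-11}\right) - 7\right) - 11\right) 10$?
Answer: $- \frac{3140}{11} \approx -285.45$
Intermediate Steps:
$\left(\left(\left(-10 + \frac{6}{-11}\right) - 7\right) - 11\right) 10 = \left(\left(\left(-10 + 6 \left(- \frac{1}{11}\right)\right) - 7\right) - 11\right) 10 = \left(\left(\left(-10 - \frac{6}{11}\right) - 7\right) - 11\right) 10 = \left(\left(- \frac{116}{11} - 7\right) - 11\right) 10 = \left(- \frac{193}{11} - 11\right) 10 = \left(- \frac{314}{11}\right) 10 = - \frac{3140}{11}$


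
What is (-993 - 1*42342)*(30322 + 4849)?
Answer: -1524135285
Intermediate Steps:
(-993 - 1*42342)*(30322 + 4849) = (-993 - 42342)*35171 = -43335*35171 = -1524135285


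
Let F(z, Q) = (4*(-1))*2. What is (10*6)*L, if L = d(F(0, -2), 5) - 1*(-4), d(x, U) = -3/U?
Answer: 204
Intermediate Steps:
F(z, Q) = -8 (F(z, Q) = -4*2 = -8)
L = 17/5 (L = -3/5 - 1*(-4) = -3*⅕ + 4 = -⅗ + 4 = 17/5 ≈ 3.4000)
(10*6)*L = (10*6)*(17/5) = 60*(17/5) = 204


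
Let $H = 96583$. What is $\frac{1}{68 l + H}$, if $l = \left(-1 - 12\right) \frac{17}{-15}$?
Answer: $\frac{15}{1463773} \approx 1.0247 \cdot 10^{-5}$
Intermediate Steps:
$l = \frac{221}{15}$ ($l = - 13 \cdot 17 \left(- \frac{1}{15}\right) = \left(-13\right) \left(- \frac{17}{15}\right) = \frac{221}{15} \approx 14.733$)
$\frac{1}{68 l + H} = \frac{1}{68 \cdot \frac{221}{15} + 96583} = \frac{1}{\frac{15028}{15} + 96583} = \frac{1}{\frac{1463773}{15}} = \frac{15}{1463773}$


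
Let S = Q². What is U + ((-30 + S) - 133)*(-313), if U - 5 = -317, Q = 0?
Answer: 50707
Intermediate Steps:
S = 0 (S = 0² = 0)
U = -312 (U = 5 - 317 = -312)
U + ((-30 + S) - 133)*(-313) = -312 + ((-30 + 0) - 133)*(-313) = -312 + (-30 - 133)*(-313) = -312 - 163*(-313) = -312 + 51019 = 50707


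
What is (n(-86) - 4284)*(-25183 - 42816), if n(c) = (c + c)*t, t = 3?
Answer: 326395200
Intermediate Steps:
n(c) = 6*c (n(c) = (c + c)*3 = (2*c)*3 = 6*c)
(n(-86) - 4284)*(-25183 - 42816) = (6*(-86) - 4284)*(-25183 - 42816) = (-516 - 4284)*(-67999) = -4800*(-67999) = 326395200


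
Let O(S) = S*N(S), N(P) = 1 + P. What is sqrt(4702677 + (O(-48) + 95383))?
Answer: 2*sqrt(1200079) ≈ 2191.0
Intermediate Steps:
O(S) = S*(1 + S)
sqrt(4702677 + (O(-48) + 95383)) = sqrt(4702677 + (-48*(1 - 48) + 95383)) = sqrt(4702677 + (-48*(-47) + 95383)) = sqrt(4702677 + (2256 + 95383)) = sqrt(4702677 + 97639) = sqrt(4800316) = 2*sqrt(1200079)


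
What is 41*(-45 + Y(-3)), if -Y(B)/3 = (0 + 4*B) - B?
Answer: -738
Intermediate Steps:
Y(B) = -9*B (Y(B) = -3*((0 + 4*B) - B) = -3*(4*B - B) = -9*B)
41*(-45 + Y(-3)) = 41*(-45 - 9*(-3)) = 41*(-45 + 27) = 41*(-18) = -738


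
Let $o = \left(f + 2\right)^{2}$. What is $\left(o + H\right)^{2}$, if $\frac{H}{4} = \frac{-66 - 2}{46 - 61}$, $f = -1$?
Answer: $\frac{82369}{225} \approx 366.08$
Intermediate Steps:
$H = \frac{272}{15}$ ($H = 4 \frac{-66 - 2}{46 - 61} = 4 \left(- \frac{68}{-15}\right) = 4 \left(\left(-68\right) \left(- \frac{1}{15}\right)\right) = 4 \cdot \frac{68}{15} = \frac{272}{15} \approx 18.133$)
$o = 1$ ($o = \left(-1 + 2\right)^{2} = 1^{2} = 1$)
$\left(o + H\right)^{2} = \left(1 + \frac{272}{15}\right)^{2} = \left(\frac{287}{15}\right)^{2} = \frac{82369}{225}$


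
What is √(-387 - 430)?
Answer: I*√817 ≈ 28.583*I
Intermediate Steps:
√(-387 - 430) = √(-817) = I*√817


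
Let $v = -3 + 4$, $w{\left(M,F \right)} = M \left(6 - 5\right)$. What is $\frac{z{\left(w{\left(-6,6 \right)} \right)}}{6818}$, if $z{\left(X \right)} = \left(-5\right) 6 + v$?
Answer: $- \frac{29}{6818} \approx -0.0042534$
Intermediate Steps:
$w{\left(M,F \right)} = M$ ($w{\left(M,F \right)} = M 1 = M$)
$v = 1$
$z{\left(X \right)} = -29$ ($z{\left(X \right)} = \left(-5\right) 6 + 1 = -30 + 1 = -29$)
$\frac{z{\left(w{\left(-6,6 \right)} \right)}}{6818} = - \frac{29}{6818}$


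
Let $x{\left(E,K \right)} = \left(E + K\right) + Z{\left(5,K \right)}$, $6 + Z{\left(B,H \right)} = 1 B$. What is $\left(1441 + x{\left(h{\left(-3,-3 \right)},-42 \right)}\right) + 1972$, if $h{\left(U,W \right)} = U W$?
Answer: $3379$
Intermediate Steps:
$Z{\left(B,H \right)} = -6 + B$ ($Z{\left(B,H \right)} = -6 + 1 B = -6 + B$)
$x{\left(E,K \right)} = -1 + E + K$ ($x{\left(E,K \right)} = \left(E + K\right) + \left(-6 + 5\right) = \left(E + K\right) - 1 = -1 + E + K$)
$\left(1441 + x{\left(h{\left(-3,-3 \right)},-42 \right)}\right) + 1972 = \left(1441 - 34\right) + 1972 = 1407 + 1972 = 3379$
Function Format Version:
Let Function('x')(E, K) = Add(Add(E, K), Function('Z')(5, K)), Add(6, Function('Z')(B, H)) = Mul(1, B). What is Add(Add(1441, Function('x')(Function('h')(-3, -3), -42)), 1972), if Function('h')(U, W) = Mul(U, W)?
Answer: 3379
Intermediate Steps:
Function('Z')(B, H) = Add(-6, B) (Function('Z')(B, H) = Add(-6, Mul(1, B)) = Add(-6, B))
Function('x')(E, K) = Add(-1, E, K) (Function('x')(E, K) = Add(Add(E, K), Add(-6, 5)) = Add(Add(E, K), -1) = Add(-1, E, K))
Add(Add(1441, Function('x')(Function('h')(-3, -3), -42)), 1972) = Add(Add(1441, Add(-1, Mul(-3, -3), -42)), 1972) = Add(Add(1441, Add(-1, 9, -42)), 1972) = Add(Add(1441, -34), 1972) = Add(1407, 1972) = 3379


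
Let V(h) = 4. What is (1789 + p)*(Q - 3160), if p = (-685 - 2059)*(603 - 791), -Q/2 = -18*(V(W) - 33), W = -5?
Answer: -2176246844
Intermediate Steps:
Q = -1044 (Q = -(-36)*(4 - 33) = -(-36)*(-29) = -2*522 = -1044)
p = 515872 (p = -2744*(-188) = 515872)
(1789 + p)*(Q - 3160) = (1789 + 515872)*(-1044 - 3160) = 517661*(-4204) = -2176246844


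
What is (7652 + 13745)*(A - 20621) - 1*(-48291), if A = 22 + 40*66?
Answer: -384220432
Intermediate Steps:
A = 2662 (A = 22 + 2640 = 2662)
(7652 + 13745)*(A - 20621) - 1*(-48291) = (7652 + 13745)*(2662 - 20621) - 1*(-48291) = 21397*(-17959) + 48291 = -384268723 + 48291 = -384220432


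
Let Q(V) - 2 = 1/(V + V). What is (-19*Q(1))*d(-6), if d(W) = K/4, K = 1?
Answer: -95/8 ≈ -11.875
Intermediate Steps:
d(W) = ¼ (d(W) = 1/4 = 1*(¼) = ¼)
Q(V) = 2 + 1/(2*V) (Q(V) = 2 + 1/(V + V) = 2 + 1/(2*V))
(-19*Q(1))*d(-6) = -19*(2 + (½)/1)*(¼) = -19*(2 + (½)*1)*(¼) = -19*(2 + ½)*(¼) = -19*5/2*(¼) = -95/2*¼ = -95/8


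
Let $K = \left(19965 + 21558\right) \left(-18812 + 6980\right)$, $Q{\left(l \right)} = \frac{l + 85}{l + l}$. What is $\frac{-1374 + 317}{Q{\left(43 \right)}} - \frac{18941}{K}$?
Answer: $- \frac{2791260158639}{3930401088} \approx -710.17$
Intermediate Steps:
$Q{\left(l \right)} = \frac{85 + l}{2 l}$
$K = -491300136$ ($K = 41523 \left(-11832\right) = -491300136$)
$\frac{-1374 + 317}{Q{\left(43 \right)}} - \frac{18941}{K} = \frac{-1374 + 317}{\frac{1}{2} \cdot \frac{1}{43} \left(85 + 43\right)} - \frac{18941}{-491300136} = - \frac{1057}{\frac{1}{2} \cdot \frac{1}{43} \cdot 128} - - \frac{18941}{491300136} = - \frac{1057}{\frac{64}{43}} + \frac{18941}{491300136} = \left(-1057\right) \frac{43}{64} + \frac{18941}{491300136} = - \frac{45451}{64} + \frac{18941}{491300136} = - \frac{2791260158639}{3930401088}$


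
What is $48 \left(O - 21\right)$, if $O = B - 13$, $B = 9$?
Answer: $-1200$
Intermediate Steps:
$O = -4$ ($O = 9 - 13 = -4$)
$48 \left(O - 21\right) = 48 \left(-4 - 21\right) = 48 \left(-25\right) = -1200$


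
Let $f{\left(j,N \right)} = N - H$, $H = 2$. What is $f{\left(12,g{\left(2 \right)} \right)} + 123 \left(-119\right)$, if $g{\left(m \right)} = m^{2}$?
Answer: $-14635$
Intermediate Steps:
$f{\left(j,N \right)} = -2 + N$ ($f{\left(j,N \right)} = N - 2 = -2 + N$)
$f{\left(12,g{\left(2 \right)} \right)} + 123 \left(-119\right) = \left(-2 + 2^{2}\right) + 123 \left(-119\right) = \left(-2 + 4\right) - 14637 = 2 - 14637 = -14635$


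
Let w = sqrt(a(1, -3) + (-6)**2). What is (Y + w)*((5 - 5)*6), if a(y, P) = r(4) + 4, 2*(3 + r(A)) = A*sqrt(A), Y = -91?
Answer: 0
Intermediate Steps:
r(A) = -3 + A**(3/2)/2 (r(A) = -3 + (A*sqrt(A))/2 = -3 + A**(3/2)/2)
a(y, P) = 5 (a(y, P) = (-3 + 4**(3/2)/2) + 4 = (-3 + (1/2)*8) + 4 = (-3 + 4) + 4 = 1 + 4 = 5)
w = sqrt(41) (w = sqrt(5 + (-6)**2) = sqrt(5 + 36) = sqrt(41) ≈ 6.4031)
(Y + w)*((5 - 5)*6) = (-91 + sqrt(41))*((5 - 5)*6) = (-91 + sqrt(41))*(0*6) = (-91 + sqrt(41))*0 = 0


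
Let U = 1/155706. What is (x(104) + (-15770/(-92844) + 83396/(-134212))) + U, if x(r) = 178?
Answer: 3588362253790043/20210604622533 ≈ 177.55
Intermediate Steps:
U = 1/155706 ≈ 6.4224e-6
(x(104) + (-15770/(-92844) + 83396/(-134212))) + U = (178 + (-15770/(-92844) + 83396/(-134212))) + 1/155706 = (178 + (-15770*(-1/92844) + 83396*(-1/134212))) + 1/155706 = (178 + (7885/46422 - 20849/33553)) + 1/155706 = (178 - 703286873/1557597366) + 1/155706 = 276549044275/1557597366 + 1/155706 = 3588362253790043/20210604622533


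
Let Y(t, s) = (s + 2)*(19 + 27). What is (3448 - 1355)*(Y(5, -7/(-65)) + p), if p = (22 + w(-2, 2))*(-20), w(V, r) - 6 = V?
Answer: -4427178/5 ≈ -8.8544e+5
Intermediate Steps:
w(V, r) = 6 + V
Y(t, s) = 92 + 46*s (Y(t, s) = (2 + s)*46 = 92 + 46*s)
p = -520 (p = (22 + (6 - 2))*(-20) = (22 + 4)*(-20) = 26*(-20) = -520)
(3448 - 1355)*(Y(5, -7/(-65)) + p) = (3448 - 1355)*((92 + 46*(-7/(-65))) - 520) = 2093*((92 + 46*(-7*(-1/65))) - 520) = 2093*((92 + 46*(7/65)) - 520) = 2093*((92 + 322/65) - 520) = 2093*(6302/65 - 520) = 2093*(-27498/65) = -4427178/5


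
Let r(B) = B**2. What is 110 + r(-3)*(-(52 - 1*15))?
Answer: -223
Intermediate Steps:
110 + r(-3)*(-(52 - 1*15)) = 110 + (-3)**2*(-(52 - 1*15)) = 110 + 9*(-(52 - 15)) = 110 + 9*(-1*37) = 110 + 9*(-37) = 110 - 333 = -223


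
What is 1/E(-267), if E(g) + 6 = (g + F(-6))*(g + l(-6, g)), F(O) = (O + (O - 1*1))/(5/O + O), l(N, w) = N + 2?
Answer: 41/2945253 ≈ 1.3921e-5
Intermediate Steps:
l(N, w) = 2 + N
F(O) = (-1 + 2*O)/(O + 5/O) (F(O) = (O + (O - 1))/(O + 5/O) = (O + (-1 + O))/(O + 5/O) = (-1 + 2*O)/(O + 5/O))
E(g) = -6 + (-4 + g)*(78/41 + g) (E(g) = -6 + (g - 6*(-1 + 2*(-6))/(5 + (-6)²))*(g + (2 - 6)) = -6 + (g - 6*(-1 - 12)/(5 + 36))*(g - 4) = -6 + (g - 6*(-13)/41)*(-4 + g) = -6 + (g - 6*1/41*(-13))*(-4 + g) = -6 + (g + 78/41)*(-4 + g) = -6 + (78/41 + g)*(-4 + g) = -6 + (-4 + g)*(78/41 + g))
1/E(-267) = 1/(-558/41 + (-267)² - 86/41*(-267)) = 1/(-558/41 + 71289 + 22962/41) = 1/(2945253/41) = 41/2945253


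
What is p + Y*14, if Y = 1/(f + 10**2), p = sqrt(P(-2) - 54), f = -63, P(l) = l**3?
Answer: 14/37 + I*sqrt(62) ≈ 0.37838 + 7.874*I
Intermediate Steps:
p = I*sqrt(62) (p = sqrt((-2)**3 - 54) = sqrt(-8 - 54) = sqrt(-62) = I*sqrt(62) ≈ 7.874*I)
Y = 1/37 (Y = 1/(-63 + 10**2) = 1/(-63 + 100) = 1/37 ≈ 0.027027)
p + Y*14 = I*sqrt(62) + (1/37)*14 = I*sqrt(62) + 14/37 = 14/37 + I*sqrt(62)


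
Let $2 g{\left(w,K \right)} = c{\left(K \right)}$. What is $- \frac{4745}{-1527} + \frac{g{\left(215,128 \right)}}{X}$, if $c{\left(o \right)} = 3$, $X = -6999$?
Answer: $\frac{22138643}{7124982} \approx 3.1072$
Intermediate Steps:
$g{\left(w,K \right)} = \frac{3}{2}$ ($g{\left(w,K \right)} = \frac{1}{2} \cdot 3 = \frac{3}{2}$)
$- \frac{4745}{-1527} + \frac{g{\left(215,128 \right)}}{X} = - \frac{4745}{-1527} + \frac{3}{2 \left(-6999\right)} = \left(-4745\right) \left(- \frac{1}{1527}\right) + \frac{3}{2} \left(- \frac{1}{6999}\right) = \frac{4745}{1527} - \frac{1}{4666} = \frac{22138643}{7124982}$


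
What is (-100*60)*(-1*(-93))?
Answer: -558000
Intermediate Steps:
(-100*60)*(-1*(-93)) = -6000*93 = -558000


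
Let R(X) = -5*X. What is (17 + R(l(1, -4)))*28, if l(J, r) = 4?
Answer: -84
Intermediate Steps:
(17 + R(l(1, -4)))*28 = (17 - 5*4)*28 = (17 - 20)*28 = -3*28 = -84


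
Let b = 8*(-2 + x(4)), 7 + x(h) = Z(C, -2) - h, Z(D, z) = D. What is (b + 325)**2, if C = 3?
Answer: 60025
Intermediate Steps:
x(h) = -4 - h (x(h) = -7 + (3 - h) = -4 - h)
b = -80 (b = 8*(-2 + (-4 - 1*4)) = 8*(-2 + (-4 - 4)) = 8*(-2 - 8) = 8*(-10) = -80)
(b + 325)**2 = (-80 + 325)**2 = 245**2 = 60025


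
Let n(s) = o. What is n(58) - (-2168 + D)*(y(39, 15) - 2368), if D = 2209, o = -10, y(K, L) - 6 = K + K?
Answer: 93634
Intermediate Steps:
y(K, L) = 6 + 2*K (y(K, L) = 6 + (K + K) = 6 + 2*K)
n(s) = -10
n(58) - (-2168 + D)*(y(39, 15) - 2368) = -10 - (-2168 + 2209)*((6 + 2*39) - 2368) = -10 - 41*((6 + 78) - 2368) = -10 - 41*(84 - 2368) = -10 - 41*(-2284) = -10 - 1*(-93644) = -10 + 93644 = 93634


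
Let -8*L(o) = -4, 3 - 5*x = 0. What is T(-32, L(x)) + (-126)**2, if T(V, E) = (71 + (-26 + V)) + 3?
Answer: 15892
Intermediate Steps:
x = 3/5 (x = 3/5 - 1/5*0 = 3/5 + 0 = 3/5 ≈ 0.60000)
L(o) = 1/2 (L(o) = -1/8*(-4) = 1/2)
T(V, E) = 48 + V (T(V, E) = (45 + V) + 3 = 48 + V)
T(-32, L(x)) + (-126)**2 = (48 - 32) + (-126)**2 = 16 + 15876 = 15892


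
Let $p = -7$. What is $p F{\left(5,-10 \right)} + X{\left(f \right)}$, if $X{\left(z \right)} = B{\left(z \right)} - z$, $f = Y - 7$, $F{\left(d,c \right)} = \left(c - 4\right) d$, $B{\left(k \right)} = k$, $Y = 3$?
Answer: $490$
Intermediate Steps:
$F{\left(d,c \right)} = d \left(-4 + c\right)$ ($F{\left(d,c \right)} = \left(-4 + c\right) d = d \left(-4 + c\right)$)
$f = -4$ ($f = 3 - 7 = -4$)
$X{\left(z \right)} = 0$ ($X{\left(z \right)} = z - z = 0$)
$p F{\left(5,-10 \right)} + X{\left(f \right)} = - 7 \cdot 5 \left(-4 - 10\right) + 0 = - 7 \cdot 5 \left(-14\right) + 0 = \left(-7\right) \left(-70\right) + 0 = 490 + 0 = 490$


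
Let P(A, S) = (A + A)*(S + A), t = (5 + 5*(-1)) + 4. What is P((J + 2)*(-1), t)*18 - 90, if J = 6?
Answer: 1062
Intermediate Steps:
t = 4 (t = (5 - 5) + 4 = 0 + 4 = 4)
P(A, S) = 2*A*(A + S) (P(A, S) = (2*A)*(A + S) = 2*A*(A + S))
P((J + 2)*(-1), t)*18 - 90 = (2*((6 + 2)*(-1))*((6 + 2)*(-1) + 4))*18 - 90 = (2*(8*(-1))*(8*(-1) + 4))*18 - 90 = (2*(-8)*(-8 + 4))*18 - 90 = (2*(-8)*(-4))*18 - 90 = 64*18 - 90 = 1152 - 90 = 1062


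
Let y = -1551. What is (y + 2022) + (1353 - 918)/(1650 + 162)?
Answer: 284629/604 ≈ 471.24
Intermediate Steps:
(y + 2022) + (1353 - 918)/(1650 + 162) = (-1551 + 2022) + (1353 - 918)/(1650 + 162) = 471 + 435/1812 = 471 + 435*(1/1812) = 471 + 145/604 = 284629/604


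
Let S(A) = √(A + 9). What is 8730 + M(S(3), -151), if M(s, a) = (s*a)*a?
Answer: 8730 + 45602*√3 ≈ 87715.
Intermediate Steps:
S(A) = √(9 + A)
M(s, a) = s*a² (M(s, a) = (a*s)*a = s*a²)
8730 + M(S(3), -151) = 8730 + √(9 + 3)*(-151)² = 8730 + √12*22801 = 8730 + (2*√3)*22801 = 8730 + 45602*√3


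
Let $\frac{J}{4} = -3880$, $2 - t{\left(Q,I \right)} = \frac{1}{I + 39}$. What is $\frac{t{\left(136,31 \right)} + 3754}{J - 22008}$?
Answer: $- \frac{262919}{2626960} \approx -0.10008$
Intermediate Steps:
$t{\left(Q,I \right)} = 2 - \frac{1}{39 + I}$ ($t{\left(Q,I \right)} = 2 - \frac{1}{I + 39} = 2 - \frac{1}{39 + I}$)
$J = -15520$ ($J = 4 \left(-3880\right) = -15520$)
$\frac{t{\left(136,31 \right)} + 3754}{J - 22008} = \frac{\frac{77 + 2 \cdot 31}{39 + 31} + 3754}{-15520 - 22008} = \frac{\frac{77 + 62}{70} + 3754}{-37528} = \left(\frac{1}{70} \cdot 139 + 3754\right) \left(- \frac{1}{37528}\right) = \left(\frac{139}{70} + 3754\right) \left(- \frac{1}{37528}\right) = \frac{262919}{70} \left(- \frac{1}{37528}\right) = - \frac{262919}{2626960}$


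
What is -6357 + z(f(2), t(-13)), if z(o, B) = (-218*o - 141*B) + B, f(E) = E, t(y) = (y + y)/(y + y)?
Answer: -6933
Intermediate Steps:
t(y) = 1 (t(y) = (2*y)/((2*y)) = (2*y)*(1/(2*y)) = 1)
z(o, B) = -218*o - 140*B
-6357 + z(f(2), t(-13)) = -6357 + (-218*2 - 140*1) = -6357 + (-436 - 140) = -6357 - 576 = -6933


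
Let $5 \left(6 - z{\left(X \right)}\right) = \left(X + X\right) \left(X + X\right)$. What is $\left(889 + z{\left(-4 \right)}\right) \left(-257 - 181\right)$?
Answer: $- \frac{1932018}{5} \approx -3.864 \cdot 10^{5}$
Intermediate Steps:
$z{\left(X \right)} = 6 - \frac{4 X^{2}}{5}$ ($z{\left(X \right)} = 6 - \frac{\left(X + X\right) \left(X + X\right)}{5} = 6 - \frac{2 X 2 X}{5} = 6 - \frac{4 X^{2}}{5}$)
$\left(889 + z{\left(-4 \right)}\right) \left(-257 - 181\right) = \left(889 + \left(6 - \frac{4 \left(-4\right)^{2}}{5}\right)\right) \left(-257 - 181\right) = \left(889 + \left(6 - \frac{64}{5}\right)\right) \left(-438\right) = \left(889 - \frac{34}{5}\right) \left(-438\right) = \frac{4411}{5} \left(-438\right) = - \frac{1932018}{5}$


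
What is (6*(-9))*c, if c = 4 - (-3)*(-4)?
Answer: 432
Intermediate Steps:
c = -8 (c = 4 - 1*12 = 4 - 12 = -8)
(6*(-9))*c = (6*(-9))*(-8) = -54*(-8) = 432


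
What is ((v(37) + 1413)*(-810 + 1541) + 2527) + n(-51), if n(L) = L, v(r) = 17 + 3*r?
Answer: 1128947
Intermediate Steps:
((v(37) + 1413)*(-810 + 1541) + 2527) + n(-51) = (((17 + 3*37) + 1413)*(-810 + 1541) + 2527) - 51 = (((17 + 111) + 1413)*731 + 2527) - 51 = ((128 + 1413)*731 + 2527) - 51 = (1541*731 + 2527) - 51 = (1126471 + 2527) - 51 = 1128998 - 51 = 1128947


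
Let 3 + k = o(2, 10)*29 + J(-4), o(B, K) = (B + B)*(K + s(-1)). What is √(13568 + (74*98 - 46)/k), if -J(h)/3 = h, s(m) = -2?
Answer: √11919035414/937 ≈ 116.51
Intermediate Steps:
J(h) = -3*h
o(B, K) = 2*B*(-2 + K) (o(B, K) = (B + B)*(K - 2) = (2*B)*(-2 + K) = 2*B*(-2 + K))
k = 937 (k = -3 + ((2*2*(-2 + 10))*29 - 3*(-4)) = -3 + ((2*2*8)*29 + 12) = -3 + (32*29 + 12) = -3 + (928 + 12) = -3 + 940 = 937)
√(13568 + (74*98 - 46)/k) = √(13568 + (74*98 - 46)/937) = √(13568 + (7252 - 46)*(1/937)) = √(13568 + 7206*(1/937)) = √(13568 + 7206/937) = √(12720422/937) = √11919035414/937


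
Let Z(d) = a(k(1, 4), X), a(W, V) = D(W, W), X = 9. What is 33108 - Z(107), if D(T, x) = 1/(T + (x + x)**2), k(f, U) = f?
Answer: 165539/5 ≈ 33108.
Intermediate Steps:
D(T, x) = 1/(T + 4*x**2) (D(T, x) = 1/(T + (2*x)**2) = 1/(T + 4*x**2))
a(W, V) = 1/(W + 4*W**2)
Z(d) = 1/5 (Z(d) = 1/(1*(1 + 4*1)) = 1/(1 + 4) = 1/5)
33108 - Z(107) = 33108 - 1*1/5 = 33108 - 1/5 = 165539/5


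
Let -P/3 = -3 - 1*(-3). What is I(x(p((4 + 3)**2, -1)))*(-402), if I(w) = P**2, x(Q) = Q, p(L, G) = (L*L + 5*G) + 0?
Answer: 0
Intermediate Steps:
P = 0 (P = -3*(-3 - 1*(-3)) = -3*(-3 + 3) = -3*0 = 0)
p(L, G) = L**2 + 5*G (p(L, G) = (L**2 + 5*G) + 0 = L**2 + 5*G)
I(w) = 0 (I(w) = 0**2 = 0)
I(x(p((4 + 3)**2, -1)))*(-402) = 0*(-402) = 0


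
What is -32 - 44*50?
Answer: -2232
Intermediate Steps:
-32 - 44*50 = -32 - 2200 = -2232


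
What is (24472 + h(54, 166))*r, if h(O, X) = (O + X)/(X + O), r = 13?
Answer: 318149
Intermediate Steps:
h(O, X) = 1 (h(O, X) = (O + X)/(O + X) = 1)
(24472 + h(54, 166))*r = (24472 + 1)*13 = 24473*13 = 318149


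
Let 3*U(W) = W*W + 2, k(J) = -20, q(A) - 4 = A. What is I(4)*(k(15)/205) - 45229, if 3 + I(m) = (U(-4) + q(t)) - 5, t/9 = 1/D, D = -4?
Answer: -1854388/41 ≈ -45229.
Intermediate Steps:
t = -9/4 (t = 9/(-4) = 9*(-¼) = -9/4 ≈ -2.2500)
q(A) = 4 + A
U(W) = ⅔ + W²/3 (U(W) = (W*W + 2)/3 = (W² + 2)/3 = (2 + W²)/3 = ⅔ + W²/3)
I(m) = -¼ (I(m) = -3 + (((⅔ + (⅓)*(-4)²) + (4 - 9/4)) - 5) = -3 + (((⅔ + (⅓)*16) + 7/4) - 5) = -3 + (((⅔ + 16/3) + 7/4) - 5) = -3 + ((6 + 7/4) - 5) = -3 + (31/4 - 5) = -3 + 11/4 = -¼)
I(4)*(k(15)/205) - 45229 = -(-5)/205 - 45229 = -¼*(-4/41) - 45229 = 1/41 - 45229 = -1854388/41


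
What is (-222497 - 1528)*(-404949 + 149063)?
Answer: 57324861150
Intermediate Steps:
(-222497 - 1528)*(-404949 + 149063) = -224025*(-255886) = 57324861150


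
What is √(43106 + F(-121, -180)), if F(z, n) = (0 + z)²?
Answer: √57747 ≈ 240.31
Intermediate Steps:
F(z, n) = z²
√(43106 + F(-121, -180)) = √(43106 + (-121)²) = √(43106 + 14641) = √57747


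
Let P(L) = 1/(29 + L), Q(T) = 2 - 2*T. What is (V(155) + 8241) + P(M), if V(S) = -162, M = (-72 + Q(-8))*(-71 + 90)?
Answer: 8054762/997 ≈ 8079.0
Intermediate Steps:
M = -1026 (M = (-72 + (2 - 2*(-8)))*(-71 + 90) = (-72 + (2 + 16))*19 = (-72 + 18)*19 = -54*19 = -1026)
(V(155) + 8241) + P(M) = (-162 + 8241) + 1/(29 - 1026) = 8079 + 1/(-997) = 8079 - 1/997 = 8054762/997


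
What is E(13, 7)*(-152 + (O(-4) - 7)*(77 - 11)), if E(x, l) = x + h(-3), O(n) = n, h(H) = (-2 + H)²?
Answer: -33364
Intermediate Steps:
E(x, l) = 25 + x (E(x, l) = x + (-2 - 3)² = x + (-5)² = x + 25 = 25 + x)
E(13, 7)*(-152 + (O(-4) - 7)*(77 - 11)) = (25 + 13)*(-152 + (-4 - 7)*(77 - 11)) = 38*(-152 - 11*66) = 38*(-152 - 726) = 38*(-878) = -33364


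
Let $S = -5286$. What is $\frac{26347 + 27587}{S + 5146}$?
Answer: $- \frac{26967}{70} \approx -385.24$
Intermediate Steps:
$\frac{26347 + 27587}{S + 5146} = \frac{26347 + 27587}{-5286 + 5146} = \frac{53934}{-140} = 53934 \left(- \frac{1}{140}\right) = - \frac{26967}{70}$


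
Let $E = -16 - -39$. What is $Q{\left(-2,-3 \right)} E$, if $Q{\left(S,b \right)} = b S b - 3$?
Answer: $-483$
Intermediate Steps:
$E = 23$ ($E = -16 + 39 = 23$)
$Q{\left(S,b \right)} = -3 + S b^{2}$ ($Q{\left(S,b \right)} = S b b - 3 = S b^{2} - 3 = -3 + S b^{2}$)
$Q{\left(-2,-3 \right)} E = \left(-3 - 2 \left(-3\right)^{2}\right) 23 = \left(-3 - 18\right) 23 = \left(-21\right) 23 = -483$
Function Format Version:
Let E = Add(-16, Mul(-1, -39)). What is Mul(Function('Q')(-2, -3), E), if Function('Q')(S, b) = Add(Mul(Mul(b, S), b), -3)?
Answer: -483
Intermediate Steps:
E = 23 (E = Add(-16, 39) = 23)
Function('Q')(S, b) = Add(-3, Mul(S, Pow(b, 2))) (Function('Q')(S, b) = Add(Mul(Mul(S, b), b), -3) = Add(Mul(S, Pow(b, 2)), -3) = Add(-3, Mul(S, Pow(b, 2))))
Mul(Function('Q')(-2, -3), E) = Mul(Add(-3, Mul(-2, Pow(-3, 2))), 23) = Mul(Add(-3, Mul(-2, 9)), 23) = Mul(Add(-3, -18), 23) = Mul(-21, 23) = -483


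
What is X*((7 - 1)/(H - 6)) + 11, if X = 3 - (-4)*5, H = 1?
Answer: -83/5 ≈ -16.600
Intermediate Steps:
X = 23 (X = 3 - 1*(-20) = 3 + 20 = 23)
X*((7 - 1)/(H - 6)) + 11 = 23*((7 - 1)/(1 - 6)) + 11 = 23*(6/(-5)) + 11 = 23*(6*(-⅕)) + 11 = 23*(-6/5) + 11 = -138/5 + 11 = -83/5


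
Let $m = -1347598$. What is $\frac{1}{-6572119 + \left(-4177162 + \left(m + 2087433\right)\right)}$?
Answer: $- \frac{1}{10009446} \approx -9.9906 \cdot 10^{-8}$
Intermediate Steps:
$\frac{1}{-6572119 + \left(-4177162 + \left(m + 2087433\right)\right)} = \frac{1}{-6572119 + \left(-4177162 + \left(-1347598 + 2087433\right)\right)} = \frac{1}{-6572119 + \left(-4177162 + 739835\right)} = \frac{1}{-6572119 - 3437327} = \frac{1}{-10009446} = - \frac{1}{10009446}$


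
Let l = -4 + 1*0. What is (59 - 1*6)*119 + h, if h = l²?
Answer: 6323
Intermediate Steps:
l = -4 (l = -4 + 0 = -4)
h = 16 (h = (-4)² = 16)
(59 - 1*6)*119 + h = (59 - 1*6)*119 + 16 = (59 - 6)*119 + 16 = 53*119 + 16 = 6307 + 16 = 6323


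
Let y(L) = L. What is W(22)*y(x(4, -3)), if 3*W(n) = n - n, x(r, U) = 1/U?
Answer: 0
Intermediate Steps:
W(n) = 0 (W(n) = (n - n)/3 = (⅓)*0 = 0)
W(22)*y(x(4, -3)) = 0/(-3) = 0*(-⅓) = 0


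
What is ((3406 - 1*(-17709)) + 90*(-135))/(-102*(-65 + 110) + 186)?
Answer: -8965/4404 ≈ -2.0356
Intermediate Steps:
((3406 - 1*(-17709)) + 90*(-135))/(-102*(-65 + 110) + 186) = ((3406 + 17709) - 12150)/(-102*45 + 186) = (21115 - 12150)/(-4590 + 186) = 8965/(-4404) = 8965*(-1/4404) = -8965/4404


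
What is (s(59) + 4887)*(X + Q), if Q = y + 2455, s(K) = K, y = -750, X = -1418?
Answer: 1419502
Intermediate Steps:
Q = 1705 (Q = -750 + 2455 = 1705)
(s(59) + 4887)*(X + Q) = (59 + 4887)*(-1418 + 1705) = 4946*287 = 1419502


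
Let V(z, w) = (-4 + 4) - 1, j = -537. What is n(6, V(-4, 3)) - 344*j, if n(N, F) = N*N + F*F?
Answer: 184765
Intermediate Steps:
V(z, w) = -1 (V(z, w) = 0 - 1 = -1)
n(N, F) = F² + N² (n(N, F) = N² + F² = F² + N²)
n(6, V(-4, 3)) - 344*j = ((-1)² + 6²) - 344*(-537) = (1 + 36) + 184728 = 37 + 184728 = 184765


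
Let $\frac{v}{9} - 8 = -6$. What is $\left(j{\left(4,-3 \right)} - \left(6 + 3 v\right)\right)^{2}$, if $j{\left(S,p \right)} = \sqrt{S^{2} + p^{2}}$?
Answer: $3025$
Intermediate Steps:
$v = 18$ ($v = 72 + 9 \left(-6\right) = 72 - 54 = 18$)
$\left(j{\left(4,-3 \right)} - \left(6 + 3 v\right)\right)^{2} = \left(\sqrt{4^{2} + \left(-3\right)^{2}} - 60\right)^{2} = \left(\sqrt{16 + 9} - 60\right)^{2} = \left(\sqrt{25} - 60\right)^{2} = \left(5 - 60\right)^{2} = \left(-55\right)^{2} = 3025$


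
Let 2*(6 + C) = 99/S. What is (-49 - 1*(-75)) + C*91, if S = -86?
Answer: -98449/172 ≈ -572.38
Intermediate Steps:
C = -1131/172 (C = -6 + (99/(-86))/2 = -6 + (99*(-1/86))/2 = -6 + (1/2)*(-99/86) = -6 - 99/172 = -1131/172 ≈ -6.5756)
(-49 - 1*(-75)) + C*91 = (-49 - 1*(-75)) - 1131/172*91 = (-49 + 75) - 102921/172 = 26 - 102921/172 = -98449/172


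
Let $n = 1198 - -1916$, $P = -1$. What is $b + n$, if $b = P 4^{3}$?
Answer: $3050$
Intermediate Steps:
$b = -64$ ($b = - 4^{3} = \left(-1\right) 64 = -64$)
$n = 3114$ ($n = 1198 + 1916 = 3114$)
$b + n = -64 + 3114 = 3050$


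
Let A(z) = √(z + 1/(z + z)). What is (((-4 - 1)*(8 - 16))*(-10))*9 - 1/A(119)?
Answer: -3600 - √748986/9441 ≈ -3600.1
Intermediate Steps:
A(z) = √(z + 1/(2*z))
(((-4 - 1)*(8 - 16))*(-10))*9 - 1/A(119) = (((-4 - 1)*(8 - 16))*(-10))*9 - 1/(√(2/119 + 4*119)/2) = (-5*(-8)*(-10))*9 - 1/(√(2*(1/119) + 476)/2) = (40*(-10))*9 - 1/(√(2/119 + 476)/2) = -400*9 - 1/(√(56646/119)/2) = -3600 - 1/((3*√748986/119)/2) = -3600 - 1/(3*√748986/238) = -3600 - √748986/9441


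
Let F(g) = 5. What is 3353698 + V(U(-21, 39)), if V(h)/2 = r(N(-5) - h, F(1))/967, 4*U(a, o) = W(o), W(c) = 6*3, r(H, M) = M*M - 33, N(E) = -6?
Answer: 3243025950/967 ≈ 3.3537e+6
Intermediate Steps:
r(H, M) = -33 + M**2 (r(H, M) = M**2 - 33 = -33 + M**2)
W(c) = 18
U(a, o) = 9/2 (U(a, o) = (1/4)*18 = 9/2)
V(h) = -16/967 (V(h) = 2*((-33 + 5**2)/967) = 2*((-33 + 25)*(1/967)) = 2*(-8*1/967) = 2*(-8/967) = -16/967)
3353698 + V(U(-21, 39)) = 3353698 - 16/967 = 3243025950/967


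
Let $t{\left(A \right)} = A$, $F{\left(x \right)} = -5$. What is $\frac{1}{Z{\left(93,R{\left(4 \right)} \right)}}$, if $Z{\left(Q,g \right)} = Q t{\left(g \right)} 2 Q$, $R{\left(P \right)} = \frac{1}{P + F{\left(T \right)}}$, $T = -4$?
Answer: $- \frac{1}{17298} \approx -5.781 \cdot 10^{-5}$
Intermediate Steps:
$R{\left(P \right)} = \frac{1}{-5 + P}$ ($R{\left(P \right)} = \frac{1}{P - 5} = \frac{1}{-5 + P}$)
$Z{\left(Q,g \right)} = 2 g Q^{2}$ ($Z{\left(Q,g \right)} = Q g 2 Q = 2 Q g Q = 2 g Q^{2}$)
$\frac{1}{Z{\left(93,R{\left(4 \right)} \right)}} = \frac{1}{2 \frac{1}{-5 + 4} \cdot 93^{2}} = \frac{1}{2 \frac{1}{-1} \cdot 8649} = \frac{1}{2 \left(-1\right) 8649} = \frac{1}{-17298} = - \frac{1}{17298}$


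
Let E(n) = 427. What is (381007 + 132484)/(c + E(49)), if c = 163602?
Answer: 513491/164029 ≈ 3.1305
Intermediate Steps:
(381007 + 132484)/(c + E(49)) = (381007 + 132484)/(163602 + 427) = 513491/164029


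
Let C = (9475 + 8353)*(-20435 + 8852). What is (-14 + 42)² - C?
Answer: 206502508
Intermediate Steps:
C = -206501724 (C = 17828*(-11583) = -206501724)
(-14 + 42)² - C = (-14 + 42)² - 1*(-206501724) = 28² + 206501724 = 784 + 206501724 = 206502508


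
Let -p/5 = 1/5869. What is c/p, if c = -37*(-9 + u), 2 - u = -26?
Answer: 4125907/5 ≈ 8.2518e+5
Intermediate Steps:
u = 28 (u = 2 - 1*(-26) = 2 + 26 = 28)
c = -703 (c = -37*(-9 + 28) = -37*19 = -703)
p = -5/5869 ≈ -0.00085193
c/p = -703/(-5/5869) = -703*(-5869/5) = 4125907/5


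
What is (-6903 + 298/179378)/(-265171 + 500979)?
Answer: -309561509/10574691856 ≈ -0.029274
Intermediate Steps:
(-6903 + 298/179378)/(-265171 + 500979) = (-6903 + 298*(1/179378))/235808 = (-6903 + 149/89689)*(1/235808) = -619123018/89689*1/235808 = -309561509/10574691856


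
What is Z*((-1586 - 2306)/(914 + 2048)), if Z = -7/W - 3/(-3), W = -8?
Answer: -14595/5924 ≈ -2.4637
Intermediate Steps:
Z = 15/8 (Z = -7/(-8) - 3/(-3) = -7*(-⅛) - 3*(-⅓) = 7/8 + 1 = 15/8 ≈ 1.8750)
Z*((-1586 - 2306)/(914 + 2048)) = 15*((-1586 - 2306)/(914 + 2048))/8 = 15*(-3892/2962)/8 = 15*(-3892*1/2962)/8 = (15/8)*(-1946/1481) = -14595/5924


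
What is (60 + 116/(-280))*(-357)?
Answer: -212721/10 ≈ -21272.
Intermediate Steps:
(60 + 116/(-280))*(-357) = (60 + 116*(-1/280))*(-357) = (60 - 29/70)*(-357) = (4171/70)*(-357) = -212721/10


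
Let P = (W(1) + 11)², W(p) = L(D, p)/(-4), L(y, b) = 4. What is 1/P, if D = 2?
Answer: 1/100 ≈ 0.010000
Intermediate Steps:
W(p) = -1 (W(p) = 4/(-4) = 4*(-¼) = -1)
P = 100 (P = (-1 + 11)² = 10² = 100)
1/P = 1/100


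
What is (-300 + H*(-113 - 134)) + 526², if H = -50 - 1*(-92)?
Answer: 266002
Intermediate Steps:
H = 42 (H = -50 + 92 = 42)
(-300 + H*(-113 - 134)) + 526² = (-300 + 42*(-113 - 134)) + 526² = (-300 + 42*(-247)) + 276676 = (-300 - 10374) + 276676 = -10674 + 276676 = 266002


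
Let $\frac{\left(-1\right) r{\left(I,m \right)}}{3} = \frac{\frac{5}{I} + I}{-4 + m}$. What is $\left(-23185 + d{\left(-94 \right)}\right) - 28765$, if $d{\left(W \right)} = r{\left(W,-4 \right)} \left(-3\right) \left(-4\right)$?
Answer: $- \frac{9846169}{188} \approx -52373.0$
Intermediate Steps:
$r{\left(I,m \right)} = - \frac{3 \left(I + \frac{5}{I}\right)}{-4 + m}$ ($r{\left(I,m \right)} = - 3 \frac{\frac{5}{I} + I}{-4 + m} = - 3 \frac{I + \frac{5}{I}}{-4 + m} = - \frac{3 \left(I + \frac{5}{I}\right)}{-4 + m}$)
$d{\left(W \right)} = - \frac{9 \left(-5 - W^{2}\right)}{2 W}$ ($d{\left(W \right)} = \frac{3 \left(-5 - W^{2}\right)}{W \left(-4 - 4\right)} \left(-3\right) \left(-4\right) = \frac{3 \left(-5 - W^{2}\right)}{W \left(-8\right)} \left(-3\right) \left(-4\right) = 3 \frac{1}{W} \left(- \frac{1}{8}\right) \left(-5 - W^{2}\right) \left(-3\right) \left(-4\right) = - \frac{3 \left(-5 - W^{2}\right)}{8 W} \left(-3\right) \left(-4\right) = \frac{9 \left(-5 - W^{2}\right)}{8 W} \left(-4\right) = - \frac{9 \left(-5 - W^{2}\right)}{2 W}$)
$\left(-23185 + d{\left(-94 \right)}\right) - 28765 = \left(-23185 + \frac{9 \left(5 + \left(-94\right)^{2}\right)}{2 \left(-94\right)}\right) - 28765 = \left(-23185 + \frac{9}{2} \left(- \frac{1}{94}\right) \left(5 + 8836\right)\right) - 28765 = \left(-23185 + \frac{9}{2} \left(- \frac{1}{94}\right) 8841\right) - 28765 = \left(-23185 - \frac{79569}{188}\right) - 28765 = - \frac{4438349}{188} - 28765 = - \frac{9846169}{188}$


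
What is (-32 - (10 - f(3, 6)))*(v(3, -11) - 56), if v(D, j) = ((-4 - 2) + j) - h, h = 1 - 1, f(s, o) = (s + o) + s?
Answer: 2190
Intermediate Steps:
f(s, o) = o + 2*s (f(s, o) = (o + s) + s = o + 2*s)
h = 0
v(D, j) = -6 + j (v(D, j) = ((-4 - 2) + j) - 1*0 = (-6 + j) + 0 = -6 + j)
(-32 - (10 - f(3, 6)))*(v(3, -11) - 56) = (-32 - (10 - (6 + 2*3)))*((-6 - 11) - 56) = (-32 - (10 - (6 + 6)))*(-17 - 56) = (-32 - (10 - 1*12))*(-73) = (-32 - (10 - 12))*(-73) = (-32 - 1*(-2))*(-73) = (-32 + 2)*(-73) = -30*(-73) = 2190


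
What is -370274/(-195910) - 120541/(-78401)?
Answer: 26322519592/7679769955 ≈ 3.4275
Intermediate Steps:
-370274/(-195910) - 120541/(-78401) = -370274*(-1/195910) - 120541*(-1/78401) = 185137/97955 + 120541/78401 = 26322519592/7679769955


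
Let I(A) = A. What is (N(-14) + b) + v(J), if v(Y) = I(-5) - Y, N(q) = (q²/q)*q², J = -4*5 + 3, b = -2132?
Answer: -4864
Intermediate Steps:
J = -17 (J = -20 + 3 = -17)
N(q) = q³ (N(q) = q*q² = q³)
v(Y) = -5 - Y
(N(-14) + b) + v(J) = ((-14)³ - 2132) + (-5 - 1*(-17)) = (-2744 - 2132) + (-5 + 17) = -4876 + 12 = -4864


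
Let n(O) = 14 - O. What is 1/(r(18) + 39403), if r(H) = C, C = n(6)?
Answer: 1/39411 ≈ 2.5374e-5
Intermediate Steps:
C = 8 (C = 14 - 1*6 = 14 - 6 = 8)
r(H) = 8
1/(r(18) + 39403) = 1/(8 + 39403) = 1/39411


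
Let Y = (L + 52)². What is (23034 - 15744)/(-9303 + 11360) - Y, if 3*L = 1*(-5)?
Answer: -46836047/18513 ≈ -2529.9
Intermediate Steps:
L = -5/3 (L = (1*(-5))/3 = (⅓)*(-5) = -5/3 ≈ -1.6667)
Y = 22801/9 (Y = (-5/3 + 52)² = (151/3)² = 22801/9 ≈ 2533.4)
(23034 - 15744)/(-9303 + 11360) - Y = (23034 - 15744)/(-9303 + 11360) - 1*22801/9 = 7290/2057 - 22801/9 = -46836047/18513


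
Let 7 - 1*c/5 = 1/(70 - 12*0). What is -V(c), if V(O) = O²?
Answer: -239121/196 ≈ -1220.0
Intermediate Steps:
c = 489/14 (c = 35 - 5/(70 - 12*0) = 35 - 5/(70 + 0) = 35 - 5/70 = 35 - 5*1/70 = 35 - 1/14 = 489/14 ≈ 34.929)
-V(c) = -(489/14)² = -1*239121/196 = -239121/196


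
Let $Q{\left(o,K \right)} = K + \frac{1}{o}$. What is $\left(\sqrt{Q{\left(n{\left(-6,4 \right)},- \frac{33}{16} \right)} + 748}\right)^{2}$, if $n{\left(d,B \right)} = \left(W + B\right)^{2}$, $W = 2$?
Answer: $\frac{107419}{144} \approx 745.96$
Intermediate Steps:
$n{\left(d,B \right)} = \left(2 + B\right)^{2}$
$\left(\sqrt{Q{\left(n{\left(-6,4 \right)},- \frac{33}{16} \right)} + 748}\right)^{2} = \left(\sqrt{\left(- \frac{33}{16} + \frac{1}{\left(2 + 4\right)^{2}}\right) + 748}\right)^{2} = \left(\sqrt{\left(\left(-33\right) \frac{1}{16} + \frac{1}{6^{2}}\right) + 748}\right)^{2} = \left(\sqrt{\left(- \frac{33}{16} + \frac{1}{36}\right) + 748}\right)^{2} = \left(\sqrt{- \frac{293}{144} + 748}\right)^{2} = \left(\sqrt{\frac{107419}{144}}\right)^{2} = \left(\frac{\sqrt{107419}}{12}\right)^{2} = \frac{107419}{144}$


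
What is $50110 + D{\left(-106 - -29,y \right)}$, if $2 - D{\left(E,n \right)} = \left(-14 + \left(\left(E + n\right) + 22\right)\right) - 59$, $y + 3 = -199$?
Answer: $50442$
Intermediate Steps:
$y = -202$ ($y = -3 - 199 = -202$)
$D{\left(E,n \right)} = 53 - E - n$ ($D{\left(E,n \right)} = 2 - \left(\left(-14 + \left(\left(E + n\right) + 22\right)\right) - 59\right) = 2 - \left(\left(-14 + \left(22 + E + n\right)\right) - 59\right) = 2 - \left(\left(8 + E + n\right) - 59\right) = 2 - \left(-51 + E + n\right) = 53 - E - n$)
$50110 + D{\left(-106 - -29,y \right)} = 50110 - \left(-361 + 29\right) = 50110 + \left(53 - \left(-106 + 29\right) + 202\right) = 50110 + \left(53 - -77 + 202\right) = 50110 + \left(53 + 77 + 202\right) = 50110 + 332 = 50442$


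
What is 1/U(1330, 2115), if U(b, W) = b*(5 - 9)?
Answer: -1/5320 ≈ -0.00018797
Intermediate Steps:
U(b, W) = -4*b (U(b, W) = b*(-4) = -4*b)
1/U(1330, 2115) = 1/(-4*1330) = 1/(-5320) = -1/5320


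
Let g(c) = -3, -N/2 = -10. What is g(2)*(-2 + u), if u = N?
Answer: -54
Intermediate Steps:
N = 20 (N = -2*(-10) = 20)
u = 20
g(2)*(-2 + u) = -3*(-2 + 20) = -3*18 = -54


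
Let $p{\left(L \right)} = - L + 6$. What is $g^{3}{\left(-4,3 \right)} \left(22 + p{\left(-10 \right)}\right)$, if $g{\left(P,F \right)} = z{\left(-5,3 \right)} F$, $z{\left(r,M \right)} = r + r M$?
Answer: $-8208000$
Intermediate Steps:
$z{\left(r,M \right)} = r + M r$
$g{\left(P,F \right)} = - 20 F$ ($g{\left(P,F \right)} = - 5 \left(1 + 3\right) F = \left(-5\right) 4 F = - 20 F$)
$p{\left(L \right)} = 6 - L$
$g^{3}{\left(-4,3 \right)} \left(22 + p{\left(-10 \right)}\right) = \left(\left(-20\right) 3\right)^{3} \left(22 + \left(6 - -10\right)\right) = \left(-60\right)^{3} \left(22 + \left(6 + 10\right)\right) = - 216000 \left(22 + 16\right) = \left(-216000\right) 38 = -8208000$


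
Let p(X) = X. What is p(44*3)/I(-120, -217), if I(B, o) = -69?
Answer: -44/23 ≈ -1.9130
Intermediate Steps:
p(44*3)/I(-120, -217) = (44*3)/(-69) = 132*(-1/69) = -44/23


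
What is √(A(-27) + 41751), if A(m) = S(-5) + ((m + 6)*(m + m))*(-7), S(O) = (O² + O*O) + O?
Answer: 9*√418 ≈ 184.01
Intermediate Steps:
S(O) = O + 2*O² (S(O) = (O² + O²) + O = 2*O² + O = O + 2*O²)
A(m) = 45 - 14*m*(6 + m) (A(m) = -5*(1 + 2*(-5)) + ((m + 6)*(m + m))*(-7) = -5*(1 - 10) + ((6 + m)*(2*m))*(-7) = -5*(-9) + (2*m*(6 + m))*(-7) = 45 - 14*m*(6 + m))
√(A(-27) + 41751) = √((45 - 84*(-27) - 14*(-27)²) + 41751) = √((45 + 2268 - 14*729) + 41751) = √((45 + 2268 - 10206) + 41751) = √(-7893 + 41751) = √33858 = 9*√418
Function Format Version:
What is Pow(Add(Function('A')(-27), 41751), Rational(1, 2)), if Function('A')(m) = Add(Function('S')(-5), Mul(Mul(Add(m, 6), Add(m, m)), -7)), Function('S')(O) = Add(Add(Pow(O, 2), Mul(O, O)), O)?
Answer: Mul(9, Pow(418, Rational(1, 2))) ≈ 184.01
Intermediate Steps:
Function('S')(O) = Add(O, Mul(2, Pow(O, 2))) (Function('S')(O) = Add(Add(Pow(O, 2), Pow(O, 2)), O) = Add(Mul(2, Pow(O, 2)), O) = Add(O, Mul(2, Pow(O, 2))))
Function('A')(m) = Add(45, Mul(-14, m, Add(6, m))) (Function('A')(m) = Add(Mul(-5, Add(1, Mul(2, -5))), Mul(Mul(Add(m, 6), Add(m, m)), -7)) = Add(Mul(-5, Add(1, -10)), Mul(Mul(Add(6, m), Mul(2, m)), -7)) = Add(Mul(-5, -9), Mul(Mul(2, m, Add(6, m)), -7)) = Add(45, Mul(-14, m, Add(6, m))))
Pow(Add(Function('A')(-27), 41751), Rational(1, 2)) = Pow(Add(Add(45, Mul(-84, -27), Mul(-14, Pow(-27, 2))), 41751), Rational(1, 2)) = Pow(Add(Add(45, 2268, Mul(-14, 729)), 41751), Rational(1, 2)) = Pow(Add(Add(45, 2268, -10206), 41751), Rational(1, 2)) = Pow(Add(-7893, 41751), Rational(1, 2)) = Pow(33858, Rational(1, 2)) = Mul(9, Pow(418, Rational(1, 2)))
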